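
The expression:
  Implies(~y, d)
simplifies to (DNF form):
d | y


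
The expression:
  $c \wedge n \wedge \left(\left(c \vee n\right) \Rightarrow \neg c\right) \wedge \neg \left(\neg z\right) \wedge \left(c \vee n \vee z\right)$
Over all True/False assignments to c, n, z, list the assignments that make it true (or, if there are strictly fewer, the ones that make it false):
is never true.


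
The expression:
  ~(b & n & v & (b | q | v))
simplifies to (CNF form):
~b | ~n | ~v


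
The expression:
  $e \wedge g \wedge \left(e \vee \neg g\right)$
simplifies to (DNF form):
$e \wedge g$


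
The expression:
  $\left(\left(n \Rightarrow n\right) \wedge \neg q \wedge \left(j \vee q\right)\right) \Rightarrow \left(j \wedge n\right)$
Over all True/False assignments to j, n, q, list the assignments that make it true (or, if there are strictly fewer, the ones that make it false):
is false only for:
  j=True, n=False, q=False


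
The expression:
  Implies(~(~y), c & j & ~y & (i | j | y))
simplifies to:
~y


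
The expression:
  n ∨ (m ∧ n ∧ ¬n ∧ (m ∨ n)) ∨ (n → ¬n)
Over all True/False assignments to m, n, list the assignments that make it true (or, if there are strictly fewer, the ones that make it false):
is always true.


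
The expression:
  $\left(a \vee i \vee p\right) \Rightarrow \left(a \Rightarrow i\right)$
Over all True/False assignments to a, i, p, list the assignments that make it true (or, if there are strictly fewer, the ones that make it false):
is false only for:
  a=True, i=False, p=False;
  a=True, i=False, p=True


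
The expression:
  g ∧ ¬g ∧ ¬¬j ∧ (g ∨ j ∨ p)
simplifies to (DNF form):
False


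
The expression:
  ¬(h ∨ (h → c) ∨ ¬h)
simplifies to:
False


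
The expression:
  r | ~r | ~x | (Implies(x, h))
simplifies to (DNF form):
True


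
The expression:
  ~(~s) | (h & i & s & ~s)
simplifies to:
s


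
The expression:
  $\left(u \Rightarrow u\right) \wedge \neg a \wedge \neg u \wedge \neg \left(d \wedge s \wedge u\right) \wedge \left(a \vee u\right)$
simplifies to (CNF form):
$\text{False}$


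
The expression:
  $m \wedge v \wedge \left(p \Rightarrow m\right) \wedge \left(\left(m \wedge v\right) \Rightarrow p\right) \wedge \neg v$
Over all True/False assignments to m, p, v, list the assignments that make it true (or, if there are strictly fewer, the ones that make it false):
is never true.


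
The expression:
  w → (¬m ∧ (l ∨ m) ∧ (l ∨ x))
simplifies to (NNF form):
(l ∧ ¬m) ∨ ¬w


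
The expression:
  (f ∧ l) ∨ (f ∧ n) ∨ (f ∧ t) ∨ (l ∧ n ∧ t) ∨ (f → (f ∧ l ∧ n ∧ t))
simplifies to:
l ∨ n ∨ t ∨ ¬f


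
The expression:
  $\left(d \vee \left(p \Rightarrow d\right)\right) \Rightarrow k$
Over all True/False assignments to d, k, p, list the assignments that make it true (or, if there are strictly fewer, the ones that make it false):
is false only for:
  d=False, k=False, p=False;
  d=True, k=False, p=False;
  d=True, k=False, p=True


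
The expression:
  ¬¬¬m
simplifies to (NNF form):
¬m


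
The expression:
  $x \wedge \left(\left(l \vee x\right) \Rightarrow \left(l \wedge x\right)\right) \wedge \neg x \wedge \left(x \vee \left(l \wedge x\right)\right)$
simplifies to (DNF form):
$\text{False}$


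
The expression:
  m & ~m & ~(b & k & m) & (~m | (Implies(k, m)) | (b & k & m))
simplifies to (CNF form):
False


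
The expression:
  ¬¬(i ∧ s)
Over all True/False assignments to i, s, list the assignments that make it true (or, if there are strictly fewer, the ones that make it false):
is true only for:
  i=True, s=True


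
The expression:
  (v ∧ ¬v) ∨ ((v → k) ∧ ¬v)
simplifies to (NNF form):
¬v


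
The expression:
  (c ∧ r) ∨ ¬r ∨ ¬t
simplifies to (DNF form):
c ∨ ¬r ∨ ¬t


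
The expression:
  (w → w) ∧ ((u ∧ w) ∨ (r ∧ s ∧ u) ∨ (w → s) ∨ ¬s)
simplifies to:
True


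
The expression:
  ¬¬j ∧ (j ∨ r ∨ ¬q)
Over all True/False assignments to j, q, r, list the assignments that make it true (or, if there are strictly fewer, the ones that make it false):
is true only for:
  j=True, q=False, r=False;
  j=True, q=False, r=True;
  j=True, q=True, r=False;
  j=True, q=True, r=True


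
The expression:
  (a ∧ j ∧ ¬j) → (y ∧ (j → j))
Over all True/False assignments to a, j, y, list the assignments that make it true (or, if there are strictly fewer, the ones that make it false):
is always true.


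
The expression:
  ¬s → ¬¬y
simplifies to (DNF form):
s ∨ y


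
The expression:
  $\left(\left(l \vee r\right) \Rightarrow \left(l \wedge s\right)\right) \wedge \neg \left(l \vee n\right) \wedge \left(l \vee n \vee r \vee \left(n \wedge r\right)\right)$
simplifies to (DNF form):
$\text{False}$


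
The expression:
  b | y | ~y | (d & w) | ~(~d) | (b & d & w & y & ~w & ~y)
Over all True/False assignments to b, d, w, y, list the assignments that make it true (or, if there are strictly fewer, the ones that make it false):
is always true.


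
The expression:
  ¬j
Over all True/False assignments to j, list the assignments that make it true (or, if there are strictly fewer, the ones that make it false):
is true only for:
  j=False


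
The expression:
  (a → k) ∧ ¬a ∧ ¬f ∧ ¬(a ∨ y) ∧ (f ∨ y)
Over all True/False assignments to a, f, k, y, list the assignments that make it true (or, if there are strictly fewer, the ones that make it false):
is never true.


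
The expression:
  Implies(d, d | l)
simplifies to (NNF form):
True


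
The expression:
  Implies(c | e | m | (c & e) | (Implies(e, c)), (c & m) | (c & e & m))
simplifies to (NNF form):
c & m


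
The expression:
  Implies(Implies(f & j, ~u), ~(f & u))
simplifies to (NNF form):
j | ~f | ~u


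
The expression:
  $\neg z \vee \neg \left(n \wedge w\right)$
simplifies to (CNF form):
$\neg n \vee \neg w \vee \neg z$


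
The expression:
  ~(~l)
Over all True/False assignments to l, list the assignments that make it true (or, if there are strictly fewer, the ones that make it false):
is true only for:
  l=True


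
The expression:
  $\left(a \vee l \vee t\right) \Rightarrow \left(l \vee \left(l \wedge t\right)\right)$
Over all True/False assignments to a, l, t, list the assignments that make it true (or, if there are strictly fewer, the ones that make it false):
is false only for:
  a=False, l=False, t=True;
  a=True, l=False, t=False;
  a=True, l=False, t=True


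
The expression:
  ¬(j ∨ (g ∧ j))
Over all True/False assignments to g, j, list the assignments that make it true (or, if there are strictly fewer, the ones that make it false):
is true only for:
  g=False, j=False;
  g=True, j=False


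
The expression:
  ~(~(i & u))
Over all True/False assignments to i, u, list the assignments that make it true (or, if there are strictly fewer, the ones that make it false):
is true only for:
  i=True, u=True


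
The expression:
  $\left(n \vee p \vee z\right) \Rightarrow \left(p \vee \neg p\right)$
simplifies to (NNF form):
$\text{True}$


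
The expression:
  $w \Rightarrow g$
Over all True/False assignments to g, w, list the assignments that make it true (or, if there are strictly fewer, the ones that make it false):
is false only for:
  g=False, w=True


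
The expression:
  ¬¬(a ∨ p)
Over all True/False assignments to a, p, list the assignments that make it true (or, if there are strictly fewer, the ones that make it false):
is false only for:
  a=False, p=False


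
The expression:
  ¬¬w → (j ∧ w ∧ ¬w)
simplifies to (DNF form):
¬w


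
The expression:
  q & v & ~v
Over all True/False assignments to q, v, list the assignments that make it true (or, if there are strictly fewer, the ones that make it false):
is never true.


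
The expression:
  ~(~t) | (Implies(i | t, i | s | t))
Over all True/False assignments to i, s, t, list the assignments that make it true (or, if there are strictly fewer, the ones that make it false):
is always true.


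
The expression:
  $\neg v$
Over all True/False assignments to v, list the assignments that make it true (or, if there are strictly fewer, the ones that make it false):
is true only for:
  v=False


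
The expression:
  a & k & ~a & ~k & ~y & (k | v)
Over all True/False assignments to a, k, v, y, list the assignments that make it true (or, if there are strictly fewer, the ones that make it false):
is never true.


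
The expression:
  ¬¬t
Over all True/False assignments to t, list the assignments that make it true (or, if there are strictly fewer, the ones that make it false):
is true only for:
  t=True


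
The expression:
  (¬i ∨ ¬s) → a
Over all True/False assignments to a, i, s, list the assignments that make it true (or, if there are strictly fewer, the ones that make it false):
is false only for:
  a=False, i=False, s=False;
  a=False, i=False, s=True;
  a=False, i=True, s=False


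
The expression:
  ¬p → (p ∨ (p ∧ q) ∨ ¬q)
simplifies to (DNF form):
p ∨ ¬q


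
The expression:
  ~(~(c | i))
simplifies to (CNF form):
c | i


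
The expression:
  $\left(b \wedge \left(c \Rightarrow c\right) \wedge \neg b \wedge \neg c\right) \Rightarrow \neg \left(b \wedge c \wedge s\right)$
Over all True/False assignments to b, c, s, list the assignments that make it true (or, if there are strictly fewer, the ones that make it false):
is always true.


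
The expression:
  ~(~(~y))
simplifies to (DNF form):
~y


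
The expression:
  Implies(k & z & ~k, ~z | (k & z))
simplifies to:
True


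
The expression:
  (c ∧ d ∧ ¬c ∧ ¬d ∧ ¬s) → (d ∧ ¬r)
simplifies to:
True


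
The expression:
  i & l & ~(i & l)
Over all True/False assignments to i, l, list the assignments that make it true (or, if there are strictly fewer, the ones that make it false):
is never true.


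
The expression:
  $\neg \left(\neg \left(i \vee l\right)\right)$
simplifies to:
$i \vee l$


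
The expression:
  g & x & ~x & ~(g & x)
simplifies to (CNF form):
False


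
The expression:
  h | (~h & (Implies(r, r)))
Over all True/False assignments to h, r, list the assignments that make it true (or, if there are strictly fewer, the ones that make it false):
is always true.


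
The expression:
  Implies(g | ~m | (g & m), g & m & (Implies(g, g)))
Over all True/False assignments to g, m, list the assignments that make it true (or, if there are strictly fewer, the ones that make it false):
is true only for:
  g=False, m=True;
  g=True, m=True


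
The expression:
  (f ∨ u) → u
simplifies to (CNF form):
u ∨ ¬f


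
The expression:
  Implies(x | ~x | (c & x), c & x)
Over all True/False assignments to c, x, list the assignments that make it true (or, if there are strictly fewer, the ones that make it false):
is true only for:
  c=True, x=True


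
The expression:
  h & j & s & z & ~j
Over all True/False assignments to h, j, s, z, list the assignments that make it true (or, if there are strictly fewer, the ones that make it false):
is never true.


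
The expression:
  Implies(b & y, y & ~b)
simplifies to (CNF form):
~b | ~y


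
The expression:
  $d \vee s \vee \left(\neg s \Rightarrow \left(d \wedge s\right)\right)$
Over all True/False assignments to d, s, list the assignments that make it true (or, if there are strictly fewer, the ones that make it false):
is false only for:
  d=False, s=False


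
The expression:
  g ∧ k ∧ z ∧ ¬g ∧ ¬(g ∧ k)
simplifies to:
False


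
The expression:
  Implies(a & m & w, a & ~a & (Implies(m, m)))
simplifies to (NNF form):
~a | ~m | ~w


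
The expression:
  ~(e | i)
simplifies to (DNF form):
~e & ~i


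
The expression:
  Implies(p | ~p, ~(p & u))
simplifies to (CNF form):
~p | ~u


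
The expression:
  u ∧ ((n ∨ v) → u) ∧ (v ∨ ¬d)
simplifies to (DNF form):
(u ∧ v) ∨ (u ∧ ¬d)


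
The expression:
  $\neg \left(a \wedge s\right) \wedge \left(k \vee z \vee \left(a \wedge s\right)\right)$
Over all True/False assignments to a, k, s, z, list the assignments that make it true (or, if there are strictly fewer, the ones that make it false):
is false only for:
  a=False, k=False, s=False, z=False;
  a=False, k=False, s=True, z=False;
  a=True, k=False, s=False, z=False;
  a=True, k=False, s=True, z=False;
  a=True, k=False, s=True, z=True;
  a=True, k=True, s=True, z=False;
  a=True, k=True, s=True, z=True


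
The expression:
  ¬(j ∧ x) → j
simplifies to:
j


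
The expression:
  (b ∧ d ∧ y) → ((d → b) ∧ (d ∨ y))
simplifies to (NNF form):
True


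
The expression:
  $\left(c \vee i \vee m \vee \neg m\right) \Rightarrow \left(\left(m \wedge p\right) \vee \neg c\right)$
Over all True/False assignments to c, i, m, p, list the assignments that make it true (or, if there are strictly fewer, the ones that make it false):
is false only for:
  c=True, i=False, m=False, p=False;
  c=True, i=False, m=False, p=True;
  c=True, i=False, m=True, p=False;
  c=True, i=True, m=False, p=False;
  c=True, i=True, m=False, p=True;
  c=True, i=True, m=True, p=False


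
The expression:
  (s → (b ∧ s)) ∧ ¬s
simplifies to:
¬s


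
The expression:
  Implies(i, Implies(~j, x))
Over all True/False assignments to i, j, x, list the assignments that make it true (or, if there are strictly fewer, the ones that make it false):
is false only for:
  i=True, j=False, x=False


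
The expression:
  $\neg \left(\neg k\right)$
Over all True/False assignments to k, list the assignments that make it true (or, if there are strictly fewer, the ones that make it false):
is true only for:
  k=True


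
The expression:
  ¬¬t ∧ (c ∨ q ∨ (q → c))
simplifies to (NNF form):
t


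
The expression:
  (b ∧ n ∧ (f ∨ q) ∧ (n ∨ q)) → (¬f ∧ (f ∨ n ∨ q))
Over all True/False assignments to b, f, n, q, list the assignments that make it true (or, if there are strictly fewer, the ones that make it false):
is false only for:
  b=True, f=True, n=True, q=False;
  b=True, f=True, n=True, q=True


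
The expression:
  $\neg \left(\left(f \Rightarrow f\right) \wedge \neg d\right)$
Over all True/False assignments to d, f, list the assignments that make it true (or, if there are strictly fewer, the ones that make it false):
is true only for:
  d=True, f=False;
  d=True, f=True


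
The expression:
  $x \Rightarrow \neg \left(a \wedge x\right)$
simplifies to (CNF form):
$\neg a \vee \neg x$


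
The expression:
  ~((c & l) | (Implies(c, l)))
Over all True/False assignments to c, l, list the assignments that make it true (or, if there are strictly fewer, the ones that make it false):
is true only for:
  c=True, l=False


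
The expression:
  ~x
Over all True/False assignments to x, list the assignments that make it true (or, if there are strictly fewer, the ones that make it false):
is true only for:
  x=False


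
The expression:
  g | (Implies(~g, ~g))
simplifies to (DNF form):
True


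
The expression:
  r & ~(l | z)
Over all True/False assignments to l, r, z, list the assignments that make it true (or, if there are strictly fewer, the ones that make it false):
is true only for:
  l=False, r=True, z=False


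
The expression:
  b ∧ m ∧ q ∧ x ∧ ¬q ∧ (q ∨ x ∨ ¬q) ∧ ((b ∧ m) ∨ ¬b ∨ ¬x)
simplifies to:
False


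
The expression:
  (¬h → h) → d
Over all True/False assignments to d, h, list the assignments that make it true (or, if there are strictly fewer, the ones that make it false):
is false only for:
  d=False, h=True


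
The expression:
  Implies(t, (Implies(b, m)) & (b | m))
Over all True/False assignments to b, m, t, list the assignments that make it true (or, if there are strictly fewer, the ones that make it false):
is false only for:
  b=False, m=False, t=True;
  b=True, m=False, t=True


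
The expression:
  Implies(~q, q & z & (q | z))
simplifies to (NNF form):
q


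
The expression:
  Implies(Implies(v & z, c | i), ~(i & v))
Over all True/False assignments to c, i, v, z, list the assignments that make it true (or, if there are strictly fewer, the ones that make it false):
is false only for:
  c=False, i=True, v=True, z=False;
  c=False, i=True, v=True, z=True;
  c=True, i=True, v=True, z=False;
  c=True, i=True, v=True, z=True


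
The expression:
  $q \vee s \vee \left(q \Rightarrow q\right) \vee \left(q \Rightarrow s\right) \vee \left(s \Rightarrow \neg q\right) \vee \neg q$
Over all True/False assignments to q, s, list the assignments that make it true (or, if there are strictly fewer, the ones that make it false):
is always true.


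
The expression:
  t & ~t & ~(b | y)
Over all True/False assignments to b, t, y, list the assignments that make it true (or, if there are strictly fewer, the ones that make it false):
is never true.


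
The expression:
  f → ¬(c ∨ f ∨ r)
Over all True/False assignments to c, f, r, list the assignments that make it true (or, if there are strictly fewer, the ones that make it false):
is true only for:
  c=False, f=False, r=False;
  c=False, f=False, r=True;
  c=True, f=False, r=False;
  c=True, f=False, r=True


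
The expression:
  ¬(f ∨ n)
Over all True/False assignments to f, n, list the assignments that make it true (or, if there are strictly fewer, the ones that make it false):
is true only for:
  f=False, n=False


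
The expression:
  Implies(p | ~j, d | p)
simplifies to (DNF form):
d | j | p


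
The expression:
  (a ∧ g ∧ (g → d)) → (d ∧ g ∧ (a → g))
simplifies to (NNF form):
True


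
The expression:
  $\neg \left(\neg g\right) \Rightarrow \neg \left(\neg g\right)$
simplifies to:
$\text{True}$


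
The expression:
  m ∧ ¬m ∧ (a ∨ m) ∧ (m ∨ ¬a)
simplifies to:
False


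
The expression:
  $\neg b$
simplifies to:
$\neg b$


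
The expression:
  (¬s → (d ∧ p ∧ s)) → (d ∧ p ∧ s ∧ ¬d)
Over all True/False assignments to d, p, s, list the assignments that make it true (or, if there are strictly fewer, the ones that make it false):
is true only for:
  d=False, p=False, s=False;
  d=False, p=True, s=False;
  d=True, p=False, s=False;
  d=True, p=True, s=False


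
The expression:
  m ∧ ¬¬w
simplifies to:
m ∧ w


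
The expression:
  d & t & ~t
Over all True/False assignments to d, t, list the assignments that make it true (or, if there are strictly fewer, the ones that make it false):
is never true.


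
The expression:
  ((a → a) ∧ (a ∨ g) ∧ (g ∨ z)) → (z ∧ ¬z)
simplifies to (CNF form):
¬g ∧ (¬a ∨ ¬z)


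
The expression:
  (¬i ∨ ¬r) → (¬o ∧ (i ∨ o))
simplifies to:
i ∧ (r ∨ ¬o)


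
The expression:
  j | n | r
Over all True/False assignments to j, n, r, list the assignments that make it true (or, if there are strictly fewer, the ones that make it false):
is false only for:
  j=False, n=False, r=False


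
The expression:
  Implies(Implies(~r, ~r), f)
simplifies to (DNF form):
f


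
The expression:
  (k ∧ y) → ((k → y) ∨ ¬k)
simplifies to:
True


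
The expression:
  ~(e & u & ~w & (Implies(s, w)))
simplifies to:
s | w | ~e | ~u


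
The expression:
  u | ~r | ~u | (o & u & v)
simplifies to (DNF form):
True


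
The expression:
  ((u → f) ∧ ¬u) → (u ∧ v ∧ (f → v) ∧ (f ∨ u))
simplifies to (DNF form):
u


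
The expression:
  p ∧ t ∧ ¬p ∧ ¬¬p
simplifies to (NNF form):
False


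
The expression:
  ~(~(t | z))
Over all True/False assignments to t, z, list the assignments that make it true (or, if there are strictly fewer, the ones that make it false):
is false only for:
  t=False, z=False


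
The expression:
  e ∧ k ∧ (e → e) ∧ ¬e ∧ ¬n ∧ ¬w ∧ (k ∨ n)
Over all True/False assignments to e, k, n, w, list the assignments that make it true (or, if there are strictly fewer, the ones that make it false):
is never true.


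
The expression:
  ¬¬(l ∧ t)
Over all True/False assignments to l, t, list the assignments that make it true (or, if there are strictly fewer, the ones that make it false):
is true only for:
  l=True, t=True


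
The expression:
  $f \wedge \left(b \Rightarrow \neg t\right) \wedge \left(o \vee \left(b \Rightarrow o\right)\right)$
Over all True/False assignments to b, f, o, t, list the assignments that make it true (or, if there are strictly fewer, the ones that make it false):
is true only for:
  b=False, f=True, o=False, t=False;
  b=False, f=True, o=False, t=True;
  b=False, f=True, o=True, t=False;
  b=False, f=True, o=True, t=True;
  b=True, f=True, o=True, t=False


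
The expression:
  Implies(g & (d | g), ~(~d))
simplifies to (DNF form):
d | ~g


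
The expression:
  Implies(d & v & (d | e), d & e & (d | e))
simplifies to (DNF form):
e | ~d | ~v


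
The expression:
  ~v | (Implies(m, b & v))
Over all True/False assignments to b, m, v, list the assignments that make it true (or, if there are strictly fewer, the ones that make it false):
is false only for:
  b=False, m=True, v=True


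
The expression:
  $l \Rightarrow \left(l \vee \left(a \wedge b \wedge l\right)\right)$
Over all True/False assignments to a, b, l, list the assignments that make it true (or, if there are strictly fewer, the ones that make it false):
is always true.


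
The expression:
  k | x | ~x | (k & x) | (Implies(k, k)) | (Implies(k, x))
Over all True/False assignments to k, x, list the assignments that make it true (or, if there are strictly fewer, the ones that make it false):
is always true.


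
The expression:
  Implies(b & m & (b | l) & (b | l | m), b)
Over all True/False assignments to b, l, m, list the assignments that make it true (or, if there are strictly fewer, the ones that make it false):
is always true.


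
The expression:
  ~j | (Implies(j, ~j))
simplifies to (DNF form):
~j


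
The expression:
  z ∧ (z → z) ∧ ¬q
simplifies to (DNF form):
z ∧ ¬q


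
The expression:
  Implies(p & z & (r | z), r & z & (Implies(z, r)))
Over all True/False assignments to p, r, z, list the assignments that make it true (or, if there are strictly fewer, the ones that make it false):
is false only for:
  p=True, r=False, z=True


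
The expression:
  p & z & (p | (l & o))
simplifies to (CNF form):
p & z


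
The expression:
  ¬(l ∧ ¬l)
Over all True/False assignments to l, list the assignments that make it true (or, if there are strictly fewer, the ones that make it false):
is always true.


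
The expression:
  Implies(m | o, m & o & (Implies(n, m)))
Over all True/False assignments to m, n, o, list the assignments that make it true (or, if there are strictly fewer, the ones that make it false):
is true only for:
  m=False, n=False, o=False;
  m=False, n=True, o=False;
  m=True, n=False, o=True;
  m=True, n=True, o=True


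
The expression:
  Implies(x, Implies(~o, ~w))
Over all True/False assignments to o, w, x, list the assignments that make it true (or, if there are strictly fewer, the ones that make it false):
is false only for:
  o=False, w=True, x=True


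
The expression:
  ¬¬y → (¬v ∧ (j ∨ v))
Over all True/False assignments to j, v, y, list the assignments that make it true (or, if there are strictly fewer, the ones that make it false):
is false only for:
  j=False, v=False, y=True;
  j=False, v=True, y=True;
  j=True, v=True, y=True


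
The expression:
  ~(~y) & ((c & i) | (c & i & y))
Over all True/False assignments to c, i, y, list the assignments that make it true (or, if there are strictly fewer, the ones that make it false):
is true only for:
  c=True, i=True, y=True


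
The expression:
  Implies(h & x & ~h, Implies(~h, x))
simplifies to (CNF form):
True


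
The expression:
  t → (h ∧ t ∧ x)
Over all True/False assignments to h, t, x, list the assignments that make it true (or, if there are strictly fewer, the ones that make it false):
is false only for:
  h=False, t=True, x=False;
  h=False, t=True, x=True;
  h=True, t=True, x=False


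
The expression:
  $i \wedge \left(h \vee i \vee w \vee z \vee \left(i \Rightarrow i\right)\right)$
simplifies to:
$i$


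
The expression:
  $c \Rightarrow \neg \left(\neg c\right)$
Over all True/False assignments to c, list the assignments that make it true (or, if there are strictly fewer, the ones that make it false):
is always true.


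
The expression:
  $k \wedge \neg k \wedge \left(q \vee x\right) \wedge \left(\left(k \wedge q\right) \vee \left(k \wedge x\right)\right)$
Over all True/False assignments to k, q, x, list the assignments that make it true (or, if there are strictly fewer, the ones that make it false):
is never true.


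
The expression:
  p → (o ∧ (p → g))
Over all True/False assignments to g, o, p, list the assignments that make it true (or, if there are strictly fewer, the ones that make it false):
is false only for:
  g=False, o=False, p=True;
  g=False, o=True, p=True;
  g=True, o=False, p=True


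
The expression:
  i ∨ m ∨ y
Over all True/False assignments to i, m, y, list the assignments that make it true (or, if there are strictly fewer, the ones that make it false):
is false only for:
  i=False, m=False, y=False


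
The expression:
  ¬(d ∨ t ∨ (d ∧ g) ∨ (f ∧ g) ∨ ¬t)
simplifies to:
False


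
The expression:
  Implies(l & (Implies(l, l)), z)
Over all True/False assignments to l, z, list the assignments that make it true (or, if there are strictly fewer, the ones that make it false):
is false only for:
  l=True, z=False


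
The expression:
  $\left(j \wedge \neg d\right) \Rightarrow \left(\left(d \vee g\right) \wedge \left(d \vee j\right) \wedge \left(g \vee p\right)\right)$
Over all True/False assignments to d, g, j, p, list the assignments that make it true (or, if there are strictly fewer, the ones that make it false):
is false only for:
  d=False, g=False, j=True, p=False;
  d=False, g=False, j=True, p=True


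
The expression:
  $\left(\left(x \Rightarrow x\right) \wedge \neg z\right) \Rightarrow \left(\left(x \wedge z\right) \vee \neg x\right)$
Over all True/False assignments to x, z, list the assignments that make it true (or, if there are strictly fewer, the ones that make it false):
is false only for:
  x=True, z=False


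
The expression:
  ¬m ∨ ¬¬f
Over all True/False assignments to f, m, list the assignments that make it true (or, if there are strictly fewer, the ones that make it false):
is false only for:
  f=False, m=True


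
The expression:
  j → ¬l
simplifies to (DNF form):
¬j ∨ ¬l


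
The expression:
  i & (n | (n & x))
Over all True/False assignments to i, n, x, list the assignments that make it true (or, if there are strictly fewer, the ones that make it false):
is true only for:
  i=True, n=True, x=False;
  i=True, n=True, x=True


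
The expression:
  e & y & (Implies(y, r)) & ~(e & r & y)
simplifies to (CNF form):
False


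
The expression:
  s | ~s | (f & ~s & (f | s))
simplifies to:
True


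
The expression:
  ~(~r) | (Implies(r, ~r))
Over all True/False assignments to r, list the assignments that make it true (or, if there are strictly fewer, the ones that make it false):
is always true.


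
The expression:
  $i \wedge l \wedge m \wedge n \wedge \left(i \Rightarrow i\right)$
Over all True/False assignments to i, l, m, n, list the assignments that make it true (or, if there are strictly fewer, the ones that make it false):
is true only for:
  i=True, l=True, m=True, n=True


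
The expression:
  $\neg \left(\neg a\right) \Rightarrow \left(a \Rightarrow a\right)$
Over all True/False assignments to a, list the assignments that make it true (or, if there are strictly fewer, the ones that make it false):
is always true.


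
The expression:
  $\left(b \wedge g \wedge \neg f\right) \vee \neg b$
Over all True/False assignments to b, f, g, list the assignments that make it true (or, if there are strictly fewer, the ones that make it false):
is false only for:
  b=True, f=False, g=False;
  b=True, f=True, g=False;
  b=True, f=True, g=True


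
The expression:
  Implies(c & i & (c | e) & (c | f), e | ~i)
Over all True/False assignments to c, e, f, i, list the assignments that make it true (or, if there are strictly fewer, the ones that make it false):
is false only for:
  c=True, e=False, f=False, i=True;
  c=True, e=False, f=True, i=True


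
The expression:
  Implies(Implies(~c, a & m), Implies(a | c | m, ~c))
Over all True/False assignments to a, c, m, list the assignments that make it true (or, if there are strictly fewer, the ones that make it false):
is true only for:
  a=False, c=False, m=False;
  a=False, c=False, m=True;
  a=True, c=False, m=False;
  a=True, c=False, m=True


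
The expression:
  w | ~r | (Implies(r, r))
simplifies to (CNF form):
True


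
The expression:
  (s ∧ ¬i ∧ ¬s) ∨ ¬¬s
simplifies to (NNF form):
s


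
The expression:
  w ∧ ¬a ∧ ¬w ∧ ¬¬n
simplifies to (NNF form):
False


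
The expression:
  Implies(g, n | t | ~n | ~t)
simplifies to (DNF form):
True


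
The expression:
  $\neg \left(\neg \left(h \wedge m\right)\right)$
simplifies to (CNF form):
$h \wedge m$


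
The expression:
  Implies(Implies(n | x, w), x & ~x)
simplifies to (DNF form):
(n & ~w) | (x & ~w)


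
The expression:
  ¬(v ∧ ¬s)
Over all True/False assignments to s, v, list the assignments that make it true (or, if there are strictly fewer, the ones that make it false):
is false only for:
  s=False, v=True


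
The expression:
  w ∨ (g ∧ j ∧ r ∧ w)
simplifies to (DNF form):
w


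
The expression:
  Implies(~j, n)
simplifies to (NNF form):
j | n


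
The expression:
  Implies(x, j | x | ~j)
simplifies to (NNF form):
True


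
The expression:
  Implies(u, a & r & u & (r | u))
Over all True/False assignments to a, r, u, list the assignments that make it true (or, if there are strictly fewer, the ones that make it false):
is false only for:
  a=False, r=False, u=True;
  a=False, r=True, u=True;
  a=True, r=False, u=True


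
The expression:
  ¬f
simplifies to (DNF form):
¬f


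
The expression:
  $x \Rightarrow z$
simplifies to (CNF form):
$z \vee \neg x$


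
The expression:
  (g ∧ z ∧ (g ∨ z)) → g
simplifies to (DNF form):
True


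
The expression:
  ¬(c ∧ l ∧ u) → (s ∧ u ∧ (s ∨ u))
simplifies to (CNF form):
u ∧ (c ∨ s) ∧ (l ∨ s)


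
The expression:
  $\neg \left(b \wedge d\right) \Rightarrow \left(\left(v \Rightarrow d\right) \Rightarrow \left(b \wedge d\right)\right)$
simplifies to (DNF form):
$\left(b \wedge d\right) \vee \left(v \wedge \neg d\right)$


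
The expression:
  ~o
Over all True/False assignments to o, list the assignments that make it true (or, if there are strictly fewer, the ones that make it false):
is true only for:
  o=False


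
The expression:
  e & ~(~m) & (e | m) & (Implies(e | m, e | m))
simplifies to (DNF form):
e & m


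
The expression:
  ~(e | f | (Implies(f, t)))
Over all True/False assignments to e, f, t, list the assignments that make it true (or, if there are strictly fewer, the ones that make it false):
is never true.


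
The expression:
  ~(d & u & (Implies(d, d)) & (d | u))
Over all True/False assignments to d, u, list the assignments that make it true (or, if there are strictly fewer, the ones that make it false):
is false only for:
  d=True, u=True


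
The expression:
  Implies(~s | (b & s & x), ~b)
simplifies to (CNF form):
(s | ~b) & (~b | ~x)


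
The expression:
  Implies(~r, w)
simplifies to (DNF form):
r | w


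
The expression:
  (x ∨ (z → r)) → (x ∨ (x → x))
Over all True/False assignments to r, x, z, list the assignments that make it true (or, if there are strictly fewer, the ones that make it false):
is always true.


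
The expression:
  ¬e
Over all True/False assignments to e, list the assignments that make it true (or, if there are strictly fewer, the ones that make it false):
is true only for:
  e=False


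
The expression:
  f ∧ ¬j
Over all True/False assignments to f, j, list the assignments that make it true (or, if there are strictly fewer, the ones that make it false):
is true only for:
  f=True, j=False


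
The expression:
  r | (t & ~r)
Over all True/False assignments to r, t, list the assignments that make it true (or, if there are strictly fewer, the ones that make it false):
is false only for:
  r=False, t=False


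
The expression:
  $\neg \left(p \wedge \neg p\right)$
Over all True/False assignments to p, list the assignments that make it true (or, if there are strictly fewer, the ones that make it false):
is always true.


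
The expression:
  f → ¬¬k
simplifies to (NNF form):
k ∨ ¬f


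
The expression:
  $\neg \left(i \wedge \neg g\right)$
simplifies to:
$g \vee \neg i$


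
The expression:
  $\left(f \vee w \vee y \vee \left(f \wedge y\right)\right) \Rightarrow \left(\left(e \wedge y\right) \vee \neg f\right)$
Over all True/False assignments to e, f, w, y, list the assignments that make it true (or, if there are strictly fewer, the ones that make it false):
is false only for:
  e=False, f=True, w=False, y=False;
  e=False, f=True, w=False, y=True;
  e=False, f=True, w=True, y=False;
  e=False, f=True, w=True, y=True;
  e=True, f=True, w=False, y=False;
  e=True, f=True, w=True, y=False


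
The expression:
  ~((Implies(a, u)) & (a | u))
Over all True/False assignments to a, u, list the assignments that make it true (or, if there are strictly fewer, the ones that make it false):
is true only for:
  a=False, u=False;
  a=True, u=False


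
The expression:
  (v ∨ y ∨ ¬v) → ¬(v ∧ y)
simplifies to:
¬v ∨ ¬y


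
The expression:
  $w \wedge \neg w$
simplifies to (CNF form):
$\text{False}$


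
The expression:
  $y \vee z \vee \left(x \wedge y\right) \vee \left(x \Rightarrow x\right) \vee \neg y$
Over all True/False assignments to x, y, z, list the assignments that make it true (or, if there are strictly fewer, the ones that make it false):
is always true.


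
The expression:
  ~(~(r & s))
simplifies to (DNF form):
r & s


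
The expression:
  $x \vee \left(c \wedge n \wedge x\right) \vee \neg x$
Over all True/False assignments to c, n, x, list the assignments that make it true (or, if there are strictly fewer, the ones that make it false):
is always true.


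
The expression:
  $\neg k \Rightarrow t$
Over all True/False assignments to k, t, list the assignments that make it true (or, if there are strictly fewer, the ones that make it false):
is false only for:
  k=False, t=False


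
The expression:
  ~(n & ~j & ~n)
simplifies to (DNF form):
True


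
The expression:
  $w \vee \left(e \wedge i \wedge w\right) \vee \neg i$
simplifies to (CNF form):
$w \vee \neg i$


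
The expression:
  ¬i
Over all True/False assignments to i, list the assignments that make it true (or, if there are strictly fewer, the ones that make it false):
is true only for:
  i=False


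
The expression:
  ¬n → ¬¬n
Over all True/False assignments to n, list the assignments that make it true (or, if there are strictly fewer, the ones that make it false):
is true only for:
  n=True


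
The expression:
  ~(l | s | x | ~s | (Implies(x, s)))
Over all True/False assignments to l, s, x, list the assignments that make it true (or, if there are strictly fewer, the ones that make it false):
is never true.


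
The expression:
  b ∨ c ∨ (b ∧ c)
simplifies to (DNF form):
b ∨ c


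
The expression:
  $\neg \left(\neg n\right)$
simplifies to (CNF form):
$n$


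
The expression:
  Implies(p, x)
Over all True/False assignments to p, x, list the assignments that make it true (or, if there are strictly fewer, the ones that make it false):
is false only for:
  p=True, x=False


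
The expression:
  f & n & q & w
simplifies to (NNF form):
f & n & q & w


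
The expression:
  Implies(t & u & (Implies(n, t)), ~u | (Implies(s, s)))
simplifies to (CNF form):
True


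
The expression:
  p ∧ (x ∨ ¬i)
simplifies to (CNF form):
p ∧ (x ∨ ¬i)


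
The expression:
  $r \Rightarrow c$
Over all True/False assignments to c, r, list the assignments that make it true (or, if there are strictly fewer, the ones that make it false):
is false only for:
  c=False, r=True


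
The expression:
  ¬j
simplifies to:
¬j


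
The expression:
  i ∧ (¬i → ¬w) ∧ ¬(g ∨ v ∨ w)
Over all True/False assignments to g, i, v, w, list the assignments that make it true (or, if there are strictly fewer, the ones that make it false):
is true only for:
  g=False, i=True, v=False, w=False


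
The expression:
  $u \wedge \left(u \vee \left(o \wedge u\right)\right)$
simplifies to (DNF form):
$u$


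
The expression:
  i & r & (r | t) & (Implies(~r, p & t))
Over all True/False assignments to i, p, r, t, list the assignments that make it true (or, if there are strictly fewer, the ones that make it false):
is true only for:
  i=True, p=False, r=True, t=False;
  i=True, p=False, r=True, t=True;
  i=True, p=True, r=True, t=False;
  i=True, p=True, r=True, t=True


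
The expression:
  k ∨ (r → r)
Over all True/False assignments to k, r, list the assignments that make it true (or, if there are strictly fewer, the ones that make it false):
is always true.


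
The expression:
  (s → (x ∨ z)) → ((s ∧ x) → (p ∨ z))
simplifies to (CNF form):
p ∨ z ∨ ¬s ∨ ¬x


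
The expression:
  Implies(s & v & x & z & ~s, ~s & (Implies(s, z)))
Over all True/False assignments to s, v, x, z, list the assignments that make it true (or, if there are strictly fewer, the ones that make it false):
is always true.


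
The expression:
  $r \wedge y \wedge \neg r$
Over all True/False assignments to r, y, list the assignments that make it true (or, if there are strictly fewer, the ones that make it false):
is never true.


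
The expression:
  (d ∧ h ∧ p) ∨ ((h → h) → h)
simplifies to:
h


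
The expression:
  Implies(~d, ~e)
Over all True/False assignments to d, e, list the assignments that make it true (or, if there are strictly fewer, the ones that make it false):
is false only for:
  d=False, e=True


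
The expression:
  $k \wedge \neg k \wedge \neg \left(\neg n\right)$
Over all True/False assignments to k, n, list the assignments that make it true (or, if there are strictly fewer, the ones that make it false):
is never true.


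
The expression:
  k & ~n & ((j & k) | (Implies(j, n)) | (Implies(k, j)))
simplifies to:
k & ~n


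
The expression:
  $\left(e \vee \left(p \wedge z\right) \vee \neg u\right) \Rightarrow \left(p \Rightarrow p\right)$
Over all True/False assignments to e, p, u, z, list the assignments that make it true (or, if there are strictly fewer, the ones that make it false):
is always true.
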